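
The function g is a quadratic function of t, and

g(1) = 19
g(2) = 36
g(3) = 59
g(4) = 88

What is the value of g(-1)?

3

First differences: 17, 23, 29. Second differences: 6, 6.
Level-2 differences are constant, so g has degree 2.
Fitting a degree-2 polynomial gives g(t) = 3t² + 8t + 8.
Then g(-1) = 3.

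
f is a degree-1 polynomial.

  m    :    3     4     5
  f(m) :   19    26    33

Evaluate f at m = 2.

Write f(m) = am + b; the 3 given values yield a linear system in the 2 coefficients.
Solving, f(m) = 7m - 2.
Then f(2) = 12.

12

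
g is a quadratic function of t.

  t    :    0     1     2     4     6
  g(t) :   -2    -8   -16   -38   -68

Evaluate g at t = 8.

Write g(t) = at² + bt + c; the 5 given values yield a linear system in the 3 coefficients.
Solving, g(t) = -t² - 5t - 2.
Then g(8) = -106.

-106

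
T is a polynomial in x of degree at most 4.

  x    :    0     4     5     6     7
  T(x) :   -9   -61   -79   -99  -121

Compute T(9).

Write T(x) = ax^4 + bx³ + cx² + dx + e; the 5 given values yield a linear system in the 5 coefficients.
Solving, the top 2 coefficients vanish, and T(x) = -x² - 9x - 9.
Then T(9) = -171.

-171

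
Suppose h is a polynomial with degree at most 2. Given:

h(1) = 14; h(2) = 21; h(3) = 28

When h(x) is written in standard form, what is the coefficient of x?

7

First differences: 7, 7.
Level-1 differences are constant, so h has degree 1.
Fitting a degree-1 polynomial gives h(x) = 7x + 7.
The coefficient of x is 7.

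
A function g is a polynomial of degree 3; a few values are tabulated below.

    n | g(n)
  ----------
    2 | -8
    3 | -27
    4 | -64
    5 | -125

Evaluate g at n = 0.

Write g(n) = an³ + bn² + cn + d; the 4 given values yield a linear system in the 4 coefficients.
Solving, g(n) = -n³.
Then g(0) = 0.

0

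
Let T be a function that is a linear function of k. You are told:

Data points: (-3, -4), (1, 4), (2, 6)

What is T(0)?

2

Write T(k) = ak + b; the 3 given values yield a linear system in the 2 coefficients.
Solving, T(k) = 2k + 2.
The constant term is T(0) = 2.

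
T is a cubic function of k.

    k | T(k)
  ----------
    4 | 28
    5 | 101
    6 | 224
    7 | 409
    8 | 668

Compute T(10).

1456

First differences: 73, 123, 185, 259. Second differences: 50, 62, 74. Third differences: 12, 12.
Level-3 differences are constant, so T has degree 3.
Fitting a degree-3 polynomial gives T(k) = 2k³ - 5k² - 4k - 4.
Then T(10) = 1456.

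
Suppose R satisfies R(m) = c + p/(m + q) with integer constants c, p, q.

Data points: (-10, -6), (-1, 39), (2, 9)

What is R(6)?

4

(R(m) − c)(m + q) = p for each data point; the three points give a linear system in c and q, then p follows.
Solving: c = -1, q = 2, p = 40, so R(m) = -1 + 40/(m + 2).
Then R(6) = -1 + 40/8 = 4.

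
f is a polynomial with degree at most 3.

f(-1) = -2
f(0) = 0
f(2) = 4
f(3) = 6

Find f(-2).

-4

Write f(k) = ak³ + bk² + ck + d; the 4 given values yield a linear system in the 4 coefficients.
Solving, the top 2 coefficients vanish, and f(k) = 2k.
Then f(-2) = -4.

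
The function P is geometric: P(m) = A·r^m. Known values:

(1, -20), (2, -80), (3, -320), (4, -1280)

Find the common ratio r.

Consecutive ratio: -80/(-20) = 4, and -320/(-80) = 4, so r = 4.
Then A·4^1 = -20 gives A = -5, and P(m) = -5·4^m.

4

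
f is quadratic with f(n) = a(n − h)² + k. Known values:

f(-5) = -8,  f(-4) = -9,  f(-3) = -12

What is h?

First differences -1, -3; second difference -2 = 2a, so a = -1.
Expanding, the n-coefficient is −2ah = 2h; matching it to the data gives h = -5, and then k = -8.
So f(n) = -1(n + 5)² − 8.
Hence h = -5.

-5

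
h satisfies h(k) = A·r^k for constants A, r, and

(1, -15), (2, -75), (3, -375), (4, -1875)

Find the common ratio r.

Consecutive ratio: -75/(-15) = 5, and -375/(-75) = 5, so r = 5.
Then A·5^1 = -15 gives A = -3, and h(k) = -3·5^k.

5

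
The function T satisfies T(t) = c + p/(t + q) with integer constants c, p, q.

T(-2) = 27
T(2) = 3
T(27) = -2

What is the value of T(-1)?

12

(T(t) − c)(t + q) = p for each data point; the three points give a linear system in c and q, then p follows.
Solving: c = -3, q = 3, p = 30, so T(t) = -3 + 30/(t + 3).
Then T(-1) = -3 + 30/2 = 12.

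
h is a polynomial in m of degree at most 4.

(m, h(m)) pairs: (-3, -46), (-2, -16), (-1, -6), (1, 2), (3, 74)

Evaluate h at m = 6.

512

Write h(m) = am^4 + bm³ + cm² + dm + e; the 5 given values yield a linear system in the 5 coefficients.
Solving, the leading coefficient vanishes, and h(m) = 2m³ + 2m² + 2m - 4.
Then h(6) = 512.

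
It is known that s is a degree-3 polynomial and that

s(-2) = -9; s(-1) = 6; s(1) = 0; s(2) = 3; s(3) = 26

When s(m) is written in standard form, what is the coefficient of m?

-5

Write s(m) = am³ + bm² + cm + d; the 5 given values yield a linear system in the 4 coefficients.
Solving, s(m) = 2m³ - 2m² - 5m + 5.
The coefficient of m is -5.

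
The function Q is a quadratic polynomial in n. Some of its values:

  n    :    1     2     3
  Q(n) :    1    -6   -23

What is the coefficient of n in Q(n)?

Write Q(n) = an² + bn + c; the 3 given values yield a linear system in the 3 coefficients.
Solving, Q(n) = -5n² + 8n - 2.
The coefficient of n is 8.

8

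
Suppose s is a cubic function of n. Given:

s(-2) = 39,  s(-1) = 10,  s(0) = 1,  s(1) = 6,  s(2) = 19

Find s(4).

First differences: -29, -9, 5, 13. Second differences: 20, 14, 8. Third differences: -6, -6.
Level-3 differences are constant, so s has degree 3.
Fitting a degree-3 polynomial gives s(n) = -n³ + 7n² - n + 1.
Then s(4) = 45.

45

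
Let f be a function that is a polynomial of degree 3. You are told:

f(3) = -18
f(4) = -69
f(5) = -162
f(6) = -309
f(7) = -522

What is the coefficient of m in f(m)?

First differences: -51, -93, -147, -213. Second differences: -42, -54, -66. Third differences: -12, -12.
Level-3 differences are constant, so f has degree 3.
Fitting a degree-3 polynomial gives f(m) = -2m³ + 3m² + 2m + 3.
The coefficient of m is 2.

2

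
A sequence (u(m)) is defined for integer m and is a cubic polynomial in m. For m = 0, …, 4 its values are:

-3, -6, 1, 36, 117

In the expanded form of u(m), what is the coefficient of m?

-2

First differences: -3, 7, 35, 81. Second differences: 10, 28, 46. Third differences: 18, 18.
Level-3 differences are constant, so u has degree 3.
Fitting a degree-3 polynomial gives u(m) = 3m³ - 4m² - 2m - 3.
The coefficient of m is -2.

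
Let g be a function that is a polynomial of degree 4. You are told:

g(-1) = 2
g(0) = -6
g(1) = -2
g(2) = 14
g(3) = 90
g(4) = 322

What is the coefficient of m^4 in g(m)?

First differences: -8, 4, 16, 76, 232. Second differences: 12, 12, 60, 156. Third differences: 0, 48, 96. Fourth differences: 48, 48.
Level-4 differences are constant, so g has degree 4.
Fitting a degree-4 polynomial gives g(m) = 2m^4 - 4m³ + 4m² + 2m - 6.
The coefficient of m^4 is 2.

2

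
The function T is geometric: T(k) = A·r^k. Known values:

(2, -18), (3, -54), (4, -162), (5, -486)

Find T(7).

-4374

Consecutive ratio: -54/(-18) = 3, and -162/(-54) = 3, so r = 3.
Then A·3^2 = -18 gives A = -2, and T(k) = -2·3^k.
T(7) = -2·3^7 = -4374.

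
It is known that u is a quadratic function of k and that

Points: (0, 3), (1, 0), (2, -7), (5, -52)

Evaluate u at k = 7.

Write u(k) = ak² + bk + c; the 4 given values yield a linear system in the 3 coefficients.
Solving, u(k) = -2k² - k + 3.
Then u(7) = -102.

-102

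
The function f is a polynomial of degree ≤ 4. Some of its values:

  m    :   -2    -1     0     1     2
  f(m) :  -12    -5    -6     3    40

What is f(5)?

499

First differences: 7, -1, 9, 37. Second differences: -8, 10, 28. Third differences: 18, 18.
Level-3 differences are constant, so f has degree 3.
Fitting a degree-3 polynomial gives f(m) = 3m³ + 5m² + m - 6.
Then f(5) = 499.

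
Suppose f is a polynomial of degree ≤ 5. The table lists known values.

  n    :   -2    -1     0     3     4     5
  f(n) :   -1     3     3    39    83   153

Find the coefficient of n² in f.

1

Write f(n) = an^5 + bn^4 + cn³ + dn² + en + p; the 6 given values yield a linear system in the 6 coefficients.
Solving, the top 2 coefficients vanish, and f(n) = n³ + n² + 3.
The coefficient of n² is 1.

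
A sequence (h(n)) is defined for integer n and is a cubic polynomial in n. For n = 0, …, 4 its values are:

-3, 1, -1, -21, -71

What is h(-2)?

First differences: 4, -2, -20, -50. Second differences: -6, -18, -30. Third differences: -12, -12.
Level-3 differences are constant, so h has degree 3.
Fitting a degree-3 polynomial gives h(n) = -2n³ + 3n² + 3n - 3.
Then h(-2) = 19.

19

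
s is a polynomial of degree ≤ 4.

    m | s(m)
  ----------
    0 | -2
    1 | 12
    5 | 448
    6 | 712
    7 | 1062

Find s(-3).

-8

Write s(m) = am^4 + bm³ + cm² + dm + e; the 5 given values yield a linear system in the 5 coefficients.
Solving, the leading coefficient vanishes, and s(m) = 2m³ + 7m² + 5m - 2.
Then s(-3) = -8.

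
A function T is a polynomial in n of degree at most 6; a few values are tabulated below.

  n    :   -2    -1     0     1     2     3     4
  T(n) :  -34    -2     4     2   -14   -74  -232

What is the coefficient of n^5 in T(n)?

0

First differences: 32, 6, -2, -16, -60, -158. Second differences: -26, -8, -14, -44, -98. Third differences: 18, -6, -30, -54. Fourth differences: -24, -24, -24.
Level-4 differences are constant, so T has degree 4.
Fitting a degree-4 polynomial gives T(n) = -n^4 + n³ - 3n² + n + 4.
The coefficient of n^5 is 0.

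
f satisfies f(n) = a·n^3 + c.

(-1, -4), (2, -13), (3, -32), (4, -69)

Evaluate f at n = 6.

-221

From f(-1) = -4 and f(2) = -13: -1a + c = -4 and 8a + c = -13.
Subtracting: 9a = -9, so a = -1; then c = -4 − (-1)·(-1) = -5.
So f(n) = -1n³ − 5, and f(6) = -221.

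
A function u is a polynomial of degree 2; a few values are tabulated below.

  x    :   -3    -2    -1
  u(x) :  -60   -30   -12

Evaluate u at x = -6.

-222

Write u(x) = ax² + bx + c; the 3 given values yield a linear system in the 3 coefficients.
Solving, u(x) = -6x² - 6.
Then u(-6) = -222.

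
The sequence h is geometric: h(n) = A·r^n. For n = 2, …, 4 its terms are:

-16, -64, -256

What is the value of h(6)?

-4096

Consecutive ratio: -64/(-16) = 4, and -256/(-64) = 4, so r = 4.
Then A·4^2 = -16 gives A = -1, and h(n) = -1·4^n.
h(6) = -1·4^6 = -4096.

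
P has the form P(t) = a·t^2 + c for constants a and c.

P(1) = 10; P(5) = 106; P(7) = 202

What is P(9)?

330

From P(1) = 10 and P(5) = 106: 1a + c = 10 and 25a + c = 106.
Subtracting: 24a = 96, so a = 4; then c = 10 − 4·1 = 6.
So P(t) = 4t² + 6, and P(9) = 330.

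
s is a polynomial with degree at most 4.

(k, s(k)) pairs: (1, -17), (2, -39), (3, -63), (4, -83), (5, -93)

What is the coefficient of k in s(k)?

First differences: -22, -24, -20, -10. Second differences: -2, 4, 10. Third differences: 6, 6.
Level-3 differences are constant, so s has degree 3.
Fitting a degree-3 polynomial gives s(k) = k³ - 7k² - 8k - 3.
The coefficient of k is -8.

-8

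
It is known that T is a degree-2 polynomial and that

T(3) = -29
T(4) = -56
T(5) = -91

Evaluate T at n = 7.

-185

Write T(n) = an² + bn + c; the 3 given values yield a linear system in the 3 coefficients.
Solving, T(n) = -4n² + n + 4.
Then T(7) = -185.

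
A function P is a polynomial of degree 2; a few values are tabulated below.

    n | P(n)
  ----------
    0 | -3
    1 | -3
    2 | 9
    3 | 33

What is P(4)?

69

First differences: 0, 12, 24. Second differences: 12, 12.
Level-2 differences are constant, so P has degree 2.
Fitting a degree-2 polynomial gives P(n) = 6n² - 6n - 3.
Then P(4) = 69.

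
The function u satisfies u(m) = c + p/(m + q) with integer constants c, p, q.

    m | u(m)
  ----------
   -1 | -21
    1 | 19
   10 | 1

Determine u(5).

3

(u(m) − c)(m + q) = p for each data point; the three points give a linear system in c and q, then p follows.
Solving: c = -1, q = 0, p = 20, so u(m) = -1 + 20/(m + 0).
Then u(5) = -1 + 20/5 = 3.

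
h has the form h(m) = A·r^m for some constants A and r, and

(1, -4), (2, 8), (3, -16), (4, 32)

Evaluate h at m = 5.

Consecutive ratio: 8/(-4) = -2, and -16/8 = -2, so r = -2.
Then A·(-2)^1 = -4 gives A = 2, and h(m) = 2·(-2)^m.
h(5) = 2·(-2)^5 = -64.

-64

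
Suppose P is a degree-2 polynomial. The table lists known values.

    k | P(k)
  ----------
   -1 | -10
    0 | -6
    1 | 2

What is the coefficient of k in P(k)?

6

Write P(k) = ak² + bk + c; the 3 given values yield a linear system in the 3 coefficients.
Solving, P(k) = 2k² + 6k - 6.
The coefficient of k is 6.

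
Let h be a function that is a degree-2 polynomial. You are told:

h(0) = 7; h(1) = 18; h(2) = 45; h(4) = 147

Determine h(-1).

12

Write h(n) = an² + bn + c; the 4 given values yield a linear system in the 3 coefficients.
Solving, h(n) = 8n² + 3n + 7.
Then h(-1) = 12.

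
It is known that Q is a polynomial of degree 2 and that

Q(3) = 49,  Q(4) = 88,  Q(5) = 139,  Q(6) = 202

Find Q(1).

First differences: 39, 51, 63. Second differences: 12, 12.
Level-2 differences are constant, so Q has degree 2.
Fitting a degree-2 polynomial gives Q(k) = 6k² - 3k + 4.
Then Q(1) = 7.

7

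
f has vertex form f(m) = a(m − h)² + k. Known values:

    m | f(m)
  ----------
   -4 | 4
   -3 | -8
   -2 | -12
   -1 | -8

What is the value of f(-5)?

First differences -12, -4, 4; second difference 8 = 2a, so a = 4.
Expanding, the m-coefficient is −2ah = -8h; matching it to the data gives h = -2, and then k = -12.
So f(m) = 4(m + 2)² − 12.
f(-5) = 4·(-3)² − 12 = 24.

24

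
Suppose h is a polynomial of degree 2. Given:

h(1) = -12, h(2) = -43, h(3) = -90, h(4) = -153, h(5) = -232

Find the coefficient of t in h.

-7

Write h(t) = at² + bt + c; the 5 given values yield a linear system in the 3 coefficients.
Solving, h(t) = -8t² - 7t + 3.
The coefficient of t is -7.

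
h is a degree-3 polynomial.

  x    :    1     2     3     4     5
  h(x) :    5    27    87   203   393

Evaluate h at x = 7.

Write h(x) = ax³ + bx² + cx + d; the 5 given values yield a linear system in the 4 coefficients.
Solving, h(x) = 3x³ + x² - 2x + 3.
Then h(7) = 1067.

1067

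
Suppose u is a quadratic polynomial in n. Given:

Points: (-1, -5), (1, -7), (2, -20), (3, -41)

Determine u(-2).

Write u(n) = an² + bn + c; the 4 given values yield a linear system in the 3 coefficients.
Solving, u(n) = -4n² - n - 2.
Then u(-2) = -16.

-16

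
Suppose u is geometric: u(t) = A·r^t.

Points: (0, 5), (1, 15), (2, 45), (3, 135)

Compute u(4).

Consecutive ratio: 15/5 = 3, and 45/15 = 3, so r = 3.
Then A·3^0 = 5 gives A = 5, and u(t) = 5·3^t.
u(4) = 5·3^4 = 405.

405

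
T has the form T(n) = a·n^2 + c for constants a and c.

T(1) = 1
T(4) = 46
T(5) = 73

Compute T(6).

From T(1) = 1 and T(4) = 46: 1a + c = 1 and 16a + c = 46.
Subtracting: 15a = 45, so a = 3; then c = 1 − 3·1 = -2.
So T(n) = 3n² − 2, and T(6) = 106.

106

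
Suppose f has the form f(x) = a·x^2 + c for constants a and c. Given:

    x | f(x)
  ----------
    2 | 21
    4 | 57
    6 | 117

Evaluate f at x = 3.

36

From f(2) = 21 and f(4) = 57: 4a + c = 21 and 16a + c = 57.
Subtracting: 12a = 36, so a = 3; then c = 21 − 3·4 = 9.
So f(x) = 3x² + 9, and f(3) = 36.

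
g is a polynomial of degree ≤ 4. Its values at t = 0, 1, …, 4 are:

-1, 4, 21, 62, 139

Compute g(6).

First differences: 5, 17, 41, 77. Second differences: 12, 24, 36. Third differences: 12, 12.
Level-3 differences are constant, so g has degree 3.
Fitting a degree-3 polynomial gives g(t) = 2t³ + 3t - 1.
Then g(6) = 449.

449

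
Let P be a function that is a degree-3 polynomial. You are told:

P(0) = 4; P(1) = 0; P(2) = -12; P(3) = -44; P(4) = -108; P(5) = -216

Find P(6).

First differences: -4, -12, -32, -64, -108. Second differences: -8, -20, -32, -44. Third differences: -12, -12, -12.
Level-3 differences are constant, so P has degree 3.
Fitting a degree-3 polynomial gives P(t) = -2t³ + 2t² - 4t + 4.
Then P(6) = -380.

-380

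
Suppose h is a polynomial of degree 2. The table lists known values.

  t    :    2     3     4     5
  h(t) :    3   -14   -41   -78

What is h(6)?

-125

Write h(t) = at² + bt + c; the 4 given values yield a linear system in the 3 coefficients.
Solving, h(t) = -5t² + 8t + 7.
Then h(6) = -125.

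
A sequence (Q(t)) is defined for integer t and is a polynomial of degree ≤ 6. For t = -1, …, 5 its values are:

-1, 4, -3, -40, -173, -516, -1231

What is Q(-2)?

-48

First differences: 5, -7, -37, -133, -343, -715. Second differences: -12, -30, -96, -210, -372. Third differences: -18, -66, -114, -162. Fourth differences: -48, -48, -48.
Level-4 differences are constant, so Q has degree 4.
Fitting a degree-4 polynomial gives Q(t) = -2t^4 + t³ - 4t² - 2t + 4.
Then Q(-2) = -48.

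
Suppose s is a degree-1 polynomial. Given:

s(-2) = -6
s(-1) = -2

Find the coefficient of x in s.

Write s(x) = ax + b; the 2 given values yield a linear system in the 2 coefficients.
Solving, s(x) = 4x + 2.
The coefficient of x is 4.

4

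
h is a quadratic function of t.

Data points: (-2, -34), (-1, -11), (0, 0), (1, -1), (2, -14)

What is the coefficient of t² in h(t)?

First differences: 23, 11, -1, -13. Second differences: -12, -12, -12.
Level-2 differences are constant, so h has degree 2.
Fitting a degree-2 polynomial gives h(t) = -6t² + 5t.
The coefficient of t² is -6.

-6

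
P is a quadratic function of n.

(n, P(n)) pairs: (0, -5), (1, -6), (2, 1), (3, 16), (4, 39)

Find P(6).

First differences: -1, 7, 15, 23. Second differences: 8, 8, 8.
Level-2 differences are constant, so P has degree 2.
Fitting a degree-2 polynomial gives P(n) = 4n² - 5n - 5.
Then P(6) = 109.

109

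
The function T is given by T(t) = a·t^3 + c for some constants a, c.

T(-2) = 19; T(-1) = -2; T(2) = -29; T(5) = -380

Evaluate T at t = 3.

-86

From T(-2) = 19 and T(-1) = -2: -8a + c = 19 and -1a + c = -2.
Subtracting: 7a = -21, so a = -3; then c = 19 − (-3)·(-8) = -5.
So T(t) = -3t³ − 5, and T(3) = -86.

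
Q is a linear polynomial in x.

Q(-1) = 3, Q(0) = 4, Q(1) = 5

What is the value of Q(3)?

7

Write Q(x) = ax + b; the 3 given values yield a linear system in the 2 coefficients.
Solving, Q(x) = x + 4.
Then Q(3) = 7.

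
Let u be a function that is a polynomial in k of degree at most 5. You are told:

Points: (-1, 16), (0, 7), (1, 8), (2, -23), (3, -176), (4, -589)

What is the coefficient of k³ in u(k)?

-3

First differences: -9, 1, -31, -153, -413. Second differences: 10, -32, -122, -260. Third differences: -42, -90, -138. Fourth differences: -48, -48.
Level-4 differences are constant, so u has degree 4.
Fitting a degree-4 polynomial gives u(k) = -2k^4 - 3k³ + 7k² - k + 7.
The coefficient of k³ is -3.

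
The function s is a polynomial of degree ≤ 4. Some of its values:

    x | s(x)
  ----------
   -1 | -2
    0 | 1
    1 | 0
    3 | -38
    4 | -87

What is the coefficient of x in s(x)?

2

Write s(x) = ax^4 + bx³ + cx² + dx + e; the 5 given values yield a linear system in the 5 coefficients.
Solving, the leading coefficient vanishes, and s(x) = -x³ - 2x² + 2x + 1.
The coefficient of x is 2.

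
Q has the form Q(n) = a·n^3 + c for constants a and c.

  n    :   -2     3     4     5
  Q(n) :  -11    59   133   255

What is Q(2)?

21

From Q(-2) = -11 and Q(3) = 59: -8a + c = -11 and 27a + c = 59.
Subtracting: 35a = 70, so a = 2; then c = -11 − 2·(-8) = 5.
So Q(n) = 2n³ + 5, and Q(2) = 21.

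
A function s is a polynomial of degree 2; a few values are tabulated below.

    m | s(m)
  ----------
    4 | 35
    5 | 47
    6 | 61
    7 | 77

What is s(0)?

Write s(m) = am² + bm + c; the 4 given values yield a linear system in the 3 coefficients.
Solving, s(m) = m² + 3m + 7.
The constant term is s(0) = 7.

7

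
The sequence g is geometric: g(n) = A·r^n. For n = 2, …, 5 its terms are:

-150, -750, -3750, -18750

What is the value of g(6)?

Consecutive ratio: -750/(-150) = 5, and -3750/(-750) = 5, so r = 5.
Then A·5^2 = -150 gives A = -6, and g(n) = -6·5^n.
g(6) = -6·5^6 = -93750.

-93750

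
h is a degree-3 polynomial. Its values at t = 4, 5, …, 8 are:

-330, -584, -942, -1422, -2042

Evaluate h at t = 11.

-4922

First differences: -254, -358, -480, -620. Second differences: -104, -122, -140. Third differences: -18, -18.
Level-3 differences are constant, so h has degree 3.
Fitting a degree-3 polynomial gives h(t) = -3t³ - 7t² - 8t + 6.
Then h(11) = -4922.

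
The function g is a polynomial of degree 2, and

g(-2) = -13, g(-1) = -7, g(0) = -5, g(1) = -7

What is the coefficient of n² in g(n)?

-2

First differences: 6, 2, -2. Second differences: -4, -4.
Level-2 differences are constant, so g has degree 2.
Fitting a degree-2 polynomial gives g(n) = -2n² - 5.
The coefficient of n² is -2.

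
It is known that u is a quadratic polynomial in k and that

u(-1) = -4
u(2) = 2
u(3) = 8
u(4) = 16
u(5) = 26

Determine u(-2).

-2

Write u(k) = ak² + bk + c; the 5 given values yield a linear system in the 3 coefficients.
Solving, u(k) = k² + k - 4.
Then u(-2) = -2.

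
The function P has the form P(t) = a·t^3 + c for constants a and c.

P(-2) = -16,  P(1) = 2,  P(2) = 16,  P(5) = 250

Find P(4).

From P(-2) = -16 and P(1) = 2: -8a + c = -16 and 1a + c = 2.
Subtracting: 9a = 18, so a = 2; then c = -16 − 2·(-8) = 0.
So P(t) = 2t³ + 0, and P(4) = 128.

128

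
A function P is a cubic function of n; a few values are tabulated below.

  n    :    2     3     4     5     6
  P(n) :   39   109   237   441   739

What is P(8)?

First differences: 70, 128, 204, 298. Second differences: 58, 76, 94. Third differences: 18, 18.
Level-3 differences are constant, so P has degree 3.
Fitting a degree-3 polynomial gives P(n) = 3n³ + 2n² + 3n + 1.
Then P(8) = 1689.

1689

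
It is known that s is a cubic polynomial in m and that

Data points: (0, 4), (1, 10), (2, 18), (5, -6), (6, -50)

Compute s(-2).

Write s(m) = am³ + bm² + cm + d; the 5 given values yield a linear system in the 4 coefficients.
Solving, s(m) = -m³ + 4m² + 3m + 4.
Then s(-2) = 22.

22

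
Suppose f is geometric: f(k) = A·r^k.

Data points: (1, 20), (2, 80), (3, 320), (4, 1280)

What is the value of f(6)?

20480

Consecutive ratio: 80/20 = 4, and 320/80 = 4, so r = 4.
Then A·4^1 = 20 gives A = 5, and f(k) = 5·4^k.
f(6) = 5·4^6 = 20480.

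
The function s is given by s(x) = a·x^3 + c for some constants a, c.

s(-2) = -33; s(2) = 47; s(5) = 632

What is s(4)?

From s(-2) = -33 and s(2) = 47: -8a + c = -33 and 8a + c = 47.
Subtracting: 16a = 80, so a = 5; then c = -33 − 5·(-8) = 7.
So s(x) = 5x³ + 7, and s(4) = 327.

327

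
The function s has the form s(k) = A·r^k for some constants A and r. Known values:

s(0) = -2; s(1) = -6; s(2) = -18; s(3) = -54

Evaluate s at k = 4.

Consecutive ratio: -6/(-2) = 3, and -18/(-6) = 3, so r = 3.
Then A·3^0 = -2 gives A = -2, and s(k) = -2·3^k.
s(4) = -2·3^4 = -162.

-162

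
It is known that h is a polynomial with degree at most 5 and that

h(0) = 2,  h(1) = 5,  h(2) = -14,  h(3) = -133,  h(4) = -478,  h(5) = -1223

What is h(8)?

First differences: 3, -19, -119, -345, -745. Second differences: -22, -100, -226, -400. Third differences: -78, -126, -174. Fourth differences: -48, -48.
Level-4 differences are constant, so h has degree 4.
Fitting a degree-4 polynomial gives h(n) = -2n^4 - n³ + 6n² + 2.
Then h(8) = -8318.

-8318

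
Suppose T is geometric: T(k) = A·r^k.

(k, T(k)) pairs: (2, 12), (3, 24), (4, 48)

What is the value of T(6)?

192

Consecutive ratio: 24/12 = 2, and 48/24 = 2, so r = 2.
Then A·2^2 = 12 gives A = 3, and T(k) = 3·2^k.
T(6) = 3·2^6 = 192.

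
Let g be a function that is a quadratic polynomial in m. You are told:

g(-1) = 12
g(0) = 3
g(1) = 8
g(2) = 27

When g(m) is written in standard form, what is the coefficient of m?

Write g(m) = am² + bm + c; the 4 given values yield a linear system in the 3 coefficients.
Solving, g(m) = 7m² - 2m + 3.
The coefficient of m is -2.

-2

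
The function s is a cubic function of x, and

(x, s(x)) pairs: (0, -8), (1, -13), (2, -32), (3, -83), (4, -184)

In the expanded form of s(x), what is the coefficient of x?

-4

First differences: -5, -19, -51, -101. Second differences: -14, -32, -50. Third differences: -18, -18.
Level-3 differences are constant, so s has degree 3.
Fitting a degree-3 polynomial gives s(x) = -3x³ + 2x² - 4x - 8.
The coefficient of x is -4.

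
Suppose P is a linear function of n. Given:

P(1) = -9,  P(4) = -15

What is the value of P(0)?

-7

Write P(n) = an + b; the 2 given values yield a linear system in the 2 coefficients.
Solving, P(n) = -2n - 7.
Then P(0) = -7.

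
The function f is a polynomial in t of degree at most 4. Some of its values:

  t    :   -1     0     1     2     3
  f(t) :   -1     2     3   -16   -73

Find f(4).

-186

First differences: 3, 1, -19, -57. Second differences: -2, -20, -38. Third differences: -18, -18.
Level-3 differences are constant, so f has degree 3.
Fitting a degree-3 polynomial gives f(t) = -3t³ - t² + 5t + 2.
Then f(4) = -186.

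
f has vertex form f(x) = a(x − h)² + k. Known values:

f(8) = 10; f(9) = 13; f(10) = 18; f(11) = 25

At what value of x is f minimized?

First differences 3, 5, 7; second difference 2 = 2a, so a = 1.
Expanding, the x-coefficient is −2ah = -2h; matching it to the data gives h = 7, and then k = 9.
So f(x) = 1(x − 7)² + 9.
Hence h = 7.

7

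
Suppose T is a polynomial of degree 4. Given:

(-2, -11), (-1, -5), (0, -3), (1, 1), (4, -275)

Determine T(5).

-683

Write T(m) = am^4 + bm³ + cm² + dm + e; the 5 given values yield a linear system in the 5 coefficients.
Solving, T(m) = -m^4 - m³ + 2m² + 4m - 3.
Then T(5) = -683.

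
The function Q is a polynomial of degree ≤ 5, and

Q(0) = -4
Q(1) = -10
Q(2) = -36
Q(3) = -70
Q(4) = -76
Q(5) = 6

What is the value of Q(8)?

Write Q(n) = an^5 + bn^4 + cn³ + dn² + en + p; the 6 given values yield a linear system in the 6 coefficients.
Solving, the leading coefficient vanishes, and Q(n) = n^4 - 4n³ - 5n² + 2n - 4.
Then Q(8) = 1740.

1740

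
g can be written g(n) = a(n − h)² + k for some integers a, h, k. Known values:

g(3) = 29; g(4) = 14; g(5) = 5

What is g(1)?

First differences -15, -9; second difference 6 = 2a, so a = 3.
Expanding, the n-coefficient is −2ah = -6h; matching it to the data gives h = 6, and then k = 2.
So g(n) = 3(n − 6)² + 2.
g(1) = 3·(-5)² + 2 = 77.

77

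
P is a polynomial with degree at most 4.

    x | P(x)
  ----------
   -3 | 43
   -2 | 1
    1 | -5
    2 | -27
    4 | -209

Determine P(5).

-405

Write P(x) = ax^4 + bx³ + cx² + dx + e; the 5 given values yield a linear system in the 5 coefficients.
Solving, the leading coefficient vanishes, and P(x) = -3x³ - 2x² + 5x - 5.
Then P(5) = -405.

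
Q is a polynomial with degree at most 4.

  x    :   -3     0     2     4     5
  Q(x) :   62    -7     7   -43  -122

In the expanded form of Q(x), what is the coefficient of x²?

4

Write Q(x) = ax^4 + bx³ + cx² + dx + e; the 5 given values yield a linear system in the 5 coefficients.
Solving, the leading coefficient vanishes, and Q(x) = -2x³ + 4x² + 7x - 7.
The coefficient of x² is 4.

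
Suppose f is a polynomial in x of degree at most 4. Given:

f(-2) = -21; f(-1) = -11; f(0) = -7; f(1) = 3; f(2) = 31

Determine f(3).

89

First differences: 10, 4, 10, 28. Second differences: -6, 6, 18. Third differences: 12, 12.
Level-3 differences are constant, so f has degree 3.
Extending the table by one column gives the next first difference 58, so f(3) = 31 + 58 = 89.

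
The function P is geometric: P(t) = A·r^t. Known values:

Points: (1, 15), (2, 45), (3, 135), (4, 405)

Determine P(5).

Consecutive ratio: 45/15 = 3, and 135/45 = 3, so r = 3.
Then A·3^1 = 15 gives A = 5, and P(t) = 5·3^t.
P(5) = 5·3^5 = 1215.

1215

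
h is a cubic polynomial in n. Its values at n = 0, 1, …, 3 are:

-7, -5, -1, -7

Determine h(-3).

119

Write h(n) = an³ + bn² + cn + d; the 4 given values yield a linear system in the 4 coefficients.
Solving, h(n) = -2n³ + 7n² - 3n - 7.
Then h(-3) = 119.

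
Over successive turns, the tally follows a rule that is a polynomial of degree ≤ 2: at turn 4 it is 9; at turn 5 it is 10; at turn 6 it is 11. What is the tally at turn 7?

Write the value at k as Q(k).
First differences: 1, 1.
Level-1 differences are constant, so Q has degree 1.
Fitting a degree-1 polynomial gives Q(k) = k + 5.
Then Q(7) = 12.

12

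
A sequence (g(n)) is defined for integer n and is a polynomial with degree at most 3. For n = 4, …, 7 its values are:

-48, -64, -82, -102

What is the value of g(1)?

-12

Write g(n) = an³ + bn² + cn + d; the 4 given values yield a linear system in the 4 coefficients.
Solving, the leading coefficient vanishes, and g(n) = -n² - 7n - 4.
Then g(1) = -12.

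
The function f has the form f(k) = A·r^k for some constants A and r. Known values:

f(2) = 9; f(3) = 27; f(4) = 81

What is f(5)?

Consecutive ratio: 27/9 = 3, and 81/27 = 3, so r = 3.
Then A·3^2 = 9 gives A = 1, and f(k) = 1·3^k.
f(5) = 1·3^5 = 243.

243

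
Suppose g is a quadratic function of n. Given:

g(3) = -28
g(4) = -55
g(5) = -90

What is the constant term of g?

Write g(n) = an² + bn + c; the 3 given values yield a linear system in the 3 coefficients.
Solving, g(n) = -4n² + n + 5.
The constant term is g(0) = 5.

5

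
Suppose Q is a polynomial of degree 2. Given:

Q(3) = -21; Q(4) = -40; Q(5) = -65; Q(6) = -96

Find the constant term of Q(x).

First differences: -19, -25, -31. Second differences: -6, -6.
Level-2 differences are constant, so Q has degree 2.
Fitting a degree-2 polynomial gives Q(x) = -3x² + 2x.
The constant term is Q(0) = 0.

0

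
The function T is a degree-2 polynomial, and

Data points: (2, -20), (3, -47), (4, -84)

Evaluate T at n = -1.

1

Write T(n) = an² + bn + c; the 3 given values yield a linear system in the 3 coefficients.
Solving, T(n) = -5n² - 2n + 4.
Then T(-1) = 1.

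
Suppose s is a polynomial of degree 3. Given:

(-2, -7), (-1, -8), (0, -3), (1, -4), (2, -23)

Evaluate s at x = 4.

Write s(x) = ax³ + bx² + cx + d; the 5 given values yield a linear system in the 4 coefficients.
Solving, s(x) = -2x³ - 3x² + 4x - 3.
Then s(4) = -163.

-163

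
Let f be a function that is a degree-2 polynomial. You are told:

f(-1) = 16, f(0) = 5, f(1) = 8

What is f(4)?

Write f(x) = ax² + bx + c; the 3 given values yield a linear system in the 3 coefficients.
Solving, f(x) = 7x² - 4x + 5.
Then f(4) = 101.

101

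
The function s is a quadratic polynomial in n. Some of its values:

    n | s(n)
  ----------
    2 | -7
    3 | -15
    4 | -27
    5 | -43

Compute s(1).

First differences: -8, -12, -16. Second differences: -4, -4.
Level-2 differences are constant, so s has degree 2.
Fitting a degree-2 polynomial gives s(n) = -2n² + 2n - 3.
Then s(1) = -3.

-3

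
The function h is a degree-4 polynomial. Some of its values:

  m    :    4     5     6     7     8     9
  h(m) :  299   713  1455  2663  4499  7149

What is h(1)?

First differences: 414, 742, 1208, 1836, 2650. Second differences: 328, 466, 628, 814. Third differences: 138, 162, 186. Fourth differences: 24, 24.
Level-4 differences are constant, so h has degree 4.
Fitting a degree-4 polynomial gives h(m) = m^4 + m³ - 2m² + 2m + 3.
Then h(1) = 5.

5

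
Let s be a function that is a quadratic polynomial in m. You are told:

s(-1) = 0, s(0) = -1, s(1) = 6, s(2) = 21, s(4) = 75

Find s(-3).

26

Write s(m) = am² + bm + c; the 5 given values yield a linear system in the 3 coefficients.
Solving, s(m) = 4m² + 3m - 1.
Then s(-3) = 26.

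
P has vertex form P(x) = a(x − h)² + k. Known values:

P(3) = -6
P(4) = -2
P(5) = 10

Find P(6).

First differences 4, 12; second difference 8 = 2a, so a = 4.
Expanding, the x-coefficient is −2ah = -8h; matching it to the data gives h = 3, and then k = -6.
So P(x) = 4(x − 3)² − 6.
P(6) = 4·3² − 6 = 30.

30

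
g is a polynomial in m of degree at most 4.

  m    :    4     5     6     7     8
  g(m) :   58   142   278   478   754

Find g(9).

Write g(m) = am^4 + bm³ + cm² + dm + e; the 5 given values yield a linear system in the 5 coefficients.
Solving, the leading coefficient vanishes, and g(m) = 2m³ - 4m² - 2m + 2.
Then g(9) = 1118.

1118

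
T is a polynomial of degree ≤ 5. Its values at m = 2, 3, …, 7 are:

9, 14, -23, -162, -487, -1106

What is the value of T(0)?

First differences: 5, -37, -139, -325, -619. Second differences: -42, -102, -186, -294. Third differences: -60, -84, -108. Fourth differences: -24, -24.
Level-4 differences are constant, so T has degree 4.
Fitting a degree-4 polynomial gives T(m) = -m^4 + 4m³ - 2m² + 4m - 7.
Then T(0) = -7.

-7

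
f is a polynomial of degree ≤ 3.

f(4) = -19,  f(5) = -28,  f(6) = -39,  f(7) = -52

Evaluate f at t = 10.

First differences: -9, -11, -13. Second differences: -2, -2.
Level-2 differences are constant, so f has degree 2.
Fitting a degree-2 polynomial gives f(t) = -t² - 3.
Then f(10) = -103.

-103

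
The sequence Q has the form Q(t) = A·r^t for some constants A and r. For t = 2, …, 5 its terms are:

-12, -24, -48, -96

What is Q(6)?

-192

Consecutive ratio: -24/(-12) = 2, and -48/(-24) = 2, so r = 2.
Then A·2^2 = -12 gives A = -3, and Q(t) = -3·2^t.
Q(6) = -3·2^6 = -192.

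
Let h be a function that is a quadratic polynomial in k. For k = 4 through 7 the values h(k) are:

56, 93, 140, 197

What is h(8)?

Write h(k) = ak² + bk + c; the 4 given values yield a linear system in the 3 coefficients.
Solving, h(k) = 5k² - 8k + 8.
Then h(8) = 264.

264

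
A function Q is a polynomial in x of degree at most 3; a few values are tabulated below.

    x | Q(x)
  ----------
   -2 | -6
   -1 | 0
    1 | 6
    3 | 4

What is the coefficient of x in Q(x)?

3

Write Q(x) = ax³ + bx² + cx + d; the 4 given values yield a linear system in the 4 coefficients.
Solving, the leading coefficient vanishes, and Q(x) = -x² + 3x + 4.
The coefficient of x is 3.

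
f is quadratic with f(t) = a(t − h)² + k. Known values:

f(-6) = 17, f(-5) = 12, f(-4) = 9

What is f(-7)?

24

First differences -5, -3; second difference 2 = 2a, so a = 1.
Expanding, the t-coefficient is −2ah = -2h; matching it to the data gives h = -3, and then k = 8.
So f(t) = 1(t + 3)² + 8.
f(-7) = 1·(-4)² + 8 = 24.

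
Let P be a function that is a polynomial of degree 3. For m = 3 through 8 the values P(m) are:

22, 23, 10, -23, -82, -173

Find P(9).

-302

First differences: 1, -13, -33, -59, -91. Second differences: -14, -20, -26, -32. Third differences: -6, -6, -6.
Level-3 differences are constant, so P has degree 3.
Fitting a degree-3 polynomial gives P(m) = -m³ + 5m² + 3m - 5.
Then P(9) = -302.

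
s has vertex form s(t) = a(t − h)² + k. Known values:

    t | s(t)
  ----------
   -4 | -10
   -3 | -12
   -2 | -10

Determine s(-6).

First differences -2, 2; second difference 4 = 2a, so a = 2.
Expanding, the t-coefficient is −2ah = -4h; matching it to the data gives h = -3, and then k = -12.
So s(t) = 2(t + 3)² − 12.
s(-6) = 2·(-3)² − 12 = 6.

6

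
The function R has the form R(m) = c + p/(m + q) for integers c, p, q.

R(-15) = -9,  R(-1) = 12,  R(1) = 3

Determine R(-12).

(R(m) − c)(m + q) = p for each data point; the three points give a linear system in c and q, then p follows.
Solving: c = -6, q = 3, p = 36, so R(m) = -6 + 36/(m + 3).
Then R(-12) = -6 + 36/(-9) = -10.

-10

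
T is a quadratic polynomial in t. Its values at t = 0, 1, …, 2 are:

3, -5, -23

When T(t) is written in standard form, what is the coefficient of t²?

-5

Write T(t) = at² + bt + c; the 3 given values yield a linear system in the 3 coefficients.
Solving, T(t) = -5t² - 3t + 3.
The coefficient of t² is -5.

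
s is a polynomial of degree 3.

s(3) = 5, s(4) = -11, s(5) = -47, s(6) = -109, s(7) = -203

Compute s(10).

Write s(n) = an³ + bn² + cn + d; the 5 given values yield a linear system in the 4 coefficients.
Solving, s(n) = -n³ + 2n² + 7n - 7.
Then s(10) = -737.

-737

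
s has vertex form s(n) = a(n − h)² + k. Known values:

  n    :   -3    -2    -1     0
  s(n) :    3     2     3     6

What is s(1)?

11

First differences -1, 1, 3; second difference 2 = 2a, so a = 1.
Expanding, the n-coefficient is −2ah = -2h; matching it to the data gives h = -2, and then k = 2.
So s(n) = 1(n + 2)² + 2.
s(1) = 1·3² + 2 = 11.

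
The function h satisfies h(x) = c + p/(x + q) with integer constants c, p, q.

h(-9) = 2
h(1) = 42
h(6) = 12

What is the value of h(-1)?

-30

(h(x) − c)(x + q) = p for each data point; the three points give a linear system in c and q, then p follows.
Solving: c = 6, q = 0, p = 36, so h(x) = 6 + 36/(x + 0).
Then h(-1) = 6 + 36/(-1) = -30.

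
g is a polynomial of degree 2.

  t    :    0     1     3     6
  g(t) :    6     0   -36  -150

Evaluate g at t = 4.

Write g(t) = at² + bt + c; the 4 given values yield a linear system in the 3 coefficients.
Solving, g(t) = -4t² - 2t + 6.
Then g(4) = -66.

-66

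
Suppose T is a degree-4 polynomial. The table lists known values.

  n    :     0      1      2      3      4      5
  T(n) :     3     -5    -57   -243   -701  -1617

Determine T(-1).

9

First differences: -8, -52, -186, -458, -916. Second differences: -44, -134, -272, -458. Third differences: -90, -138, -186. Fourth differences: -48, -48.
Level-4 differences are constant, so T has degree 4.
Fitting a degree-4 polynomial gives T(n) = -2n^4 - 3n³ + n² - 4n + 3.
Then T(-1) = 9.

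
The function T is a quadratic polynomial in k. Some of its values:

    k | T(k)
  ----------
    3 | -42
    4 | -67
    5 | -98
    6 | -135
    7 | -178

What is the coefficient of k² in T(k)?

Write T(k) = ak² + bk + c; the 5 given values yield a linear system in the 3 coefficients.
Solving, T(k) = -3k² - 4k - 3.
The coefficient of k² is -3.

-3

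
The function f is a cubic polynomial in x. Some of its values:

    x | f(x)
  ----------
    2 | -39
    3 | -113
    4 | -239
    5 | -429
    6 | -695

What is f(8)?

First differences: -74, -126, -190, -266. Second differences: -52, -64, -76. Third differences: -12, -12.
Level-3 differences are constant, so f has degree 3.
Fitting a degree-3 polynomial gives f(x) = -2x³ - 8x² + 4x + 1.
Then f(8) = -1503.

-1503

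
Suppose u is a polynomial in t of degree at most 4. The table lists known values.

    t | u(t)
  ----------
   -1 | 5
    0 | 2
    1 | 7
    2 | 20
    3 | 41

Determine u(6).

152

First differences: -3, 5, 13, 21. Second differences: 8, 8, 8.
Level-2 differences are constant, so u has degree 2.
Fitting a degree-2 polynomial gives u(t) = 4t² + t + 2.
Then u(6) = 152.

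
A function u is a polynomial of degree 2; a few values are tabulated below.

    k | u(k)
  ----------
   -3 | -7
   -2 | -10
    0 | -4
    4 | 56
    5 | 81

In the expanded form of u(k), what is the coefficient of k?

Write u(k) = ak² + bk + c; the 5 given values yield a linear system in the 3 coefficients.
Solving, u(k) = 2k² + 7k - 4.
The coefficient of k is 7.

7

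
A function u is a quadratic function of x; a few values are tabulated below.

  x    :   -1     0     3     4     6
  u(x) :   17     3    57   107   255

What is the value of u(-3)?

93

Write u(x) = ax² + bx + c; the 5 given values yield a linear system in the 3 coefficients.
Solving, u(x) = 8x² - 6x + 3.
Then u(-3) = 93.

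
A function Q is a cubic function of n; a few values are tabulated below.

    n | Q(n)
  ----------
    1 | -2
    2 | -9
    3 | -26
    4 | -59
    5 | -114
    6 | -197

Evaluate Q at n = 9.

-674

First differences: -7, -17, -33, -55, -83. Second differences: -10, -16, -22, -28. Third differences: -6, -6, -6.
Level-3 differences are constant, so Q has degree 3.
Fitting a degree-3 polynomial gives Q(n) = -n³ + n² - 3n + 1.
Then Q(9) = -674.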